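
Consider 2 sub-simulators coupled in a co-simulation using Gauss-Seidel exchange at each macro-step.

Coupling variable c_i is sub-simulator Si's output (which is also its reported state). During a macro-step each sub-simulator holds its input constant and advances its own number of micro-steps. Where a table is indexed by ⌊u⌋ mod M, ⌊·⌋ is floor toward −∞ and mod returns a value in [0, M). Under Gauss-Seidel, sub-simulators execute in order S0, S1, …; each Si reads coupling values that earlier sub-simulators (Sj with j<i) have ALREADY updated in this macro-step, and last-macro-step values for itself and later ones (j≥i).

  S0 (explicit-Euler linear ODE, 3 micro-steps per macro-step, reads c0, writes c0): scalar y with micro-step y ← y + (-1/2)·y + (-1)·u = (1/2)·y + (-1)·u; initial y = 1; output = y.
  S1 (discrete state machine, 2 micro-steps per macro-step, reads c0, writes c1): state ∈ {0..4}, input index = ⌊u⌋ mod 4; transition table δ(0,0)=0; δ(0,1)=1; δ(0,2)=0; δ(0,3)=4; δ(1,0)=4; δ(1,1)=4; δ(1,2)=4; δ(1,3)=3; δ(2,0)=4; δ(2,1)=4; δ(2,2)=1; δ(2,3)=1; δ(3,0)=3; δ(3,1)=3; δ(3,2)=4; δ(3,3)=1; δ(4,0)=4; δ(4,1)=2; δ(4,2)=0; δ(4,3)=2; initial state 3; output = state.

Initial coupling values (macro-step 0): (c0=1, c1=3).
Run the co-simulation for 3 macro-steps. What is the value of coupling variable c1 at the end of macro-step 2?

macro 1: S0 reads c0=1 → after 3×micro: -13/8; S1 reads c0=-13/8 → after 2×micro: 0 ⇒ (c0=-13/8, c1=0)
macro 2: S0 reads c0=-13/8 → after 3×micro: 169/64; S1 reads c0=169/64 → after 2×micro: 0 ⇒ (c0=169/64, c1=0)
macro 3: S0 reads c0=169/64 → after 3×micro: -2197/512; S1 reads c0=-2197/512 → after 2×micro: 2 ⇒ (c0=-2197/512, c1=2)

c1 at macro-step 2 = 0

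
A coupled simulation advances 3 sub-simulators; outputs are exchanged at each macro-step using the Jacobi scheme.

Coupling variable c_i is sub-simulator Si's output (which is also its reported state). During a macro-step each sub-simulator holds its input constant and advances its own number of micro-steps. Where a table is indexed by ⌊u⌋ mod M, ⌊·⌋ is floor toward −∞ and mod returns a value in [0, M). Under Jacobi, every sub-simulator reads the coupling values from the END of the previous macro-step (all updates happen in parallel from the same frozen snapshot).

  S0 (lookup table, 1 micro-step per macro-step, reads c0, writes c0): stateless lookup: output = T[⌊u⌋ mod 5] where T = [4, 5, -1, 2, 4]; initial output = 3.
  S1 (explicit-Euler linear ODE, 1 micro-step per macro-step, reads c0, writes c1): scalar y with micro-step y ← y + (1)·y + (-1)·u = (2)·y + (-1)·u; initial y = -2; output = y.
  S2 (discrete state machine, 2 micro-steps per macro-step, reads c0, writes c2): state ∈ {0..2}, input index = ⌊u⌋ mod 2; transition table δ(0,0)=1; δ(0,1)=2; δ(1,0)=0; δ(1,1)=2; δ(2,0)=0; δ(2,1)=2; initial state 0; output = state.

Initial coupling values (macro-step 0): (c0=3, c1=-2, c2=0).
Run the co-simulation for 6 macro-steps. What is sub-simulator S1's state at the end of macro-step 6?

macro 1: S0 reads c0=3 → after 1×micro: 2; S1 reads c0=3 → after 1×micro: -7; S2 reads c0=3 → after 2×micro: 2 ⇒ (c0=2, c1=-7, c2=2)
macro 2: S0 reads c0=2 → after 1×micro: -1; S1 reads c0=2 → after 1×micro: -16; S2 reads c0=2 → after 2×micro: 1 ⇒ (c0=-1, c1=-16, c2=1)
macro 3: S0 reads c0=-1 → after 1×micro: 4; S1 reads c0=-1 → after 1×micro: -31; S2 reads c0=-1 → after 2×micro: 2 ⇒ (c0=4, c1=-31, c2=2)
macro 4: S0 reads c0=4 → after 1×micro: 4; S1 reads c0=4 → after 1×micro: -66; S2 reads c0=4 → after 2×micro: 1 ⇒ (c0=4, c1=-66, c2=1)
macro 5: S0 reads c0=4 → after 1×micro: 4; S1 reads c0=4 → after 1×micro: -136; S2 reads c0=4 → after 2×micro: 1 ⇒ (c0=4, c1=-136, c2=1)
macro 6: S0 reads c0=4 → after 1×micro: 4; S1 reads c0=4 → after 1×micro: -276; S2 reads c0=4 → after 2×micro: 1 ⇒ (c0=4, c1=-276, c2=1)

S1 state at macro-step 6 = -276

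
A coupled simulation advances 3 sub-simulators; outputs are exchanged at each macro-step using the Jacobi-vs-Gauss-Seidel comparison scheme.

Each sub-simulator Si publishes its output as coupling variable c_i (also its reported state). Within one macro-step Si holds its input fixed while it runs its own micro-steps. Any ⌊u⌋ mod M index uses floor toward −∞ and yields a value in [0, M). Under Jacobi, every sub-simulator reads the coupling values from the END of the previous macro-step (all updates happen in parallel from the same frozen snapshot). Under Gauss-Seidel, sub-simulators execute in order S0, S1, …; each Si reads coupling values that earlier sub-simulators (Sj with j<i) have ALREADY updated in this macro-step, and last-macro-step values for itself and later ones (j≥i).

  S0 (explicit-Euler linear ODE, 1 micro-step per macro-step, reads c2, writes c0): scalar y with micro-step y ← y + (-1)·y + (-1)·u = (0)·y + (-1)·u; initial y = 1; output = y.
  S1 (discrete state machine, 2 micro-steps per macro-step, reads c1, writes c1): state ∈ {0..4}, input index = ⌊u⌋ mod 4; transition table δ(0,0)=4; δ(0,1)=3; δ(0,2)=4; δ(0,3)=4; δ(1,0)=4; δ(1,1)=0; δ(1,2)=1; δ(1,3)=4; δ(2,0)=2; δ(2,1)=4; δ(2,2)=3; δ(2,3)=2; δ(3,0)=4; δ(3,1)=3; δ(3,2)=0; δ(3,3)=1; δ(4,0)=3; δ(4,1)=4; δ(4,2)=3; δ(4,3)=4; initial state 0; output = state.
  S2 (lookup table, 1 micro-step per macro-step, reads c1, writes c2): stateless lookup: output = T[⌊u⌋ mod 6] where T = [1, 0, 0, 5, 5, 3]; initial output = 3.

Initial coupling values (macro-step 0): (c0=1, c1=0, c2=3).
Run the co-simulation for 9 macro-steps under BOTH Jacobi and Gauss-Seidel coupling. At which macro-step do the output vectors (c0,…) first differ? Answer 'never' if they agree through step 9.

first divergence at macro-step: 1

[Jacobi] macro 1: S0 reads c2=3 → after 1×micro: -3; S1 reads c1=0 → after 2×micro: 3; S2 reads c1=0 → after 1×micro: 1 ⇒ (c0=-3, c1=3, c2=1)
[Jacobi] macro 2: S0 reads c2=1 → after 1×micro: -1; S1 reads c1=3 → after 2×micro: 4; S2 reads c1=3 → after 1×micro: 5 ⇒ (c0=-1, c1=4, c2=5)
[Jacobi] macro 3: S0 reads c2=5 → after 1×micro: -5; S1 reads c1=4 → after 2×micro: 4; S2 reads c1=4 → after 1×micro: 5 ⇒ (c0=-5, c1=4, c2=5)
[Jacobi] macro 4: S0 reads c2=5 → after 1×micro: -5; S1 reads c1=4 → after 2×micro: 4; S2 reads c1=4 → after 1×micro: 5 ⇒ (c0=-5, c1=4, c2=5)
[Jacobi] macro 5: S0 reads c2=5 → after 1×micro: -5; S1 reads c1=4 → after 2×micro: 4; S2 reads c1=4 → after 1×micro: 5 ⇒ (c0=-5, c1=4, c2=5)
[Jacobi] macro 6: S0 reads c2=5 → after 1×micro: -5; S1 reads c1=4 → after 2×micro: 4; S2 reads c1=4 → after 1×micro: 5 ⇒ (c0=-5, c1=4, c2=5)
[Jacobi] macro 7: S0 reads c2=5 → after 1×micro: -5; S1 reads c1=4 → after 2×micro: 4; S2 reads c1=4 → after 1×micro: 5 ⇒ (c0=-5, c1=4, c2=5)
[Jacobi] macro 8: S0 reads c2=5 → after 1×micro: -5; S1 reads c1=4 → after 2×micro: 4; S2 reads c1=4 → after 1×micro: 5 ⇒ (c0=-5, c1=4, c2=5)
[Jacobi] macro 9: S0 reads c2=5 → after 1×micro: -5; S1 reads c1=4 → after 2×micro: 4; S2 reads c1=4 → after 1×micro: 5 ⇒ (c0=-5, c1=4, c2=5)
[Gauss-Seidel] macro 1: S0 reads c2=3 → after 1×micro: -3; S1 reads c1=0 → after 2×micro: 3; S2 reads c1=3 → after 1×micro: 5 ⇒ (c0=-3, c1=3, c2=5)
[Gauss-Seidel] macro 2: S0 reads c2=5 → after 1×micro: -5; S1 reads c1=3 → after 2×micro: 4; S2 reads c1=4 → after 1×micro: 5 ⇒ (c0=-5, c1=4, c2=5)
[Gauss-Seidel] macro 3: S0 reads c2=5 → after 1×micro: -5; S1 reads c1=4 → after 2×micro: 4; S2 reads c1=4 → after 1×micro: 5 ⇒ (c0=-5, c1=4, c2=5)
[Gauss-Seidel] macro 4: S0 reads c2=5 → after 1×micro: -5; S1 reads c1=4 → after 2×micro: 4; S2 reads c1=4 → after 1×micro: 5 ⇒ (c0=-5, c1=4, c2=5)
[Gauss-Seidel] macro 5: S0 reads c2=5 → after 1×micro: -5; S1 reads c1=4 → after 2×micro: 4; S2 reads c1=4 → after 1×micro: 5 ⇒ (c0=-5, c1=4, c2=5)
[Gauss-Seidel] macro 6: S0 reads c2=5 → after 1×micro: -5; S1 reads c1=4 → after 2×micro: 4; S2 reads c1=4 → after 1×micro: 5 ⇒ (c0=-5, c1=4, c2=5)
[Gauss-Seidel] macro 7: S0 reads c2=5 → after 1×micro: -5; S1 reads c1=4 → after 2×micro: 4; S2 reads c1=4 → after 1×micro: 5 ⇒ (c0=-5, c1=4, c2=5)
[Gauss-Seidel] macro 8: S0 reads c2=5 → after 1×micro: -5; S1 reads c1=4 → after 2×micro: 4; S2 reads c1=4 → after 1×micro: 5 ⇒ (c0=-5, c1=4, c2=5)
[Gauss-Seidel] macro 9: S0 reads c2=5 → after 1×micro: -5; S1 reads c1=4 → after 2×micro: 4; S2 reads c1=4 → after 1×micro: 5 ⇒ (c0=-5, c1=4, c2=5)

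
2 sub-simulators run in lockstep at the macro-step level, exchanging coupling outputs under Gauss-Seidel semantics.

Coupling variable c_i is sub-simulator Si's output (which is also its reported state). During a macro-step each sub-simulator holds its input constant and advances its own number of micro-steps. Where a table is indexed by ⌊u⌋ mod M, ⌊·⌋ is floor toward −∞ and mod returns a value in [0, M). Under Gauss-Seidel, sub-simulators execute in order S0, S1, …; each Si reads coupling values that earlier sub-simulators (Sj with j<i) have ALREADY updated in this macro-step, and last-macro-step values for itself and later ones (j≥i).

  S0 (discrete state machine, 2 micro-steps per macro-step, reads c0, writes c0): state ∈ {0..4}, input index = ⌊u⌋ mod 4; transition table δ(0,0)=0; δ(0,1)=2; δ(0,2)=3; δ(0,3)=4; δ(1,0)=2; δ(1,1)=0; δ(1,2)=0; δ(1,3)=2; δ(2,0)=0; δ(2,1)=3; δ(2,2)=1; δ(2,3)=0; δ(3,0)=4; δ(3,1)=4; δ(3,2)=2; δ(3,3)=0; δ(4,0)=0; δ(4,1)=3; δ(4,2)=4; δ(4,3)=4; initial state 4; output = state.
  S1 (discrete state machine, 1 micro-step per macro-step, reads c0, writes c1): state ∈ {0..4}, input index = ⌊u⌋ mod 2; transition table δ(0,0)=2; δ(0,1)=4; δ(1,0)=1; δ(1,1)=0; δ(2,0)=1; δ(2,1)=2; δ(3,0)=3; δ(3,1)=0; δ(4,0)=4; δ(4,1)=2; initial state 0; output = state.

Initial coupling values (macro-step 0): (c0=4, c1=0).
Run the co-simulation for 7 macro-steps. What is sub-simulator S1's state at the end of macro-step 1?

S1 state at macro-step 1 = 2

macro 1: S0 reads c0=4 → after 2×micro: 0; S1 reads c0=0 → after 1×micro: 2 ⇒ (c0=0, c1=2)
macro 2: S0 reads c0=0 → after 2×micro: 0; S1 reads c0=0 → after 1×micro: 1 ⇒ (c0=0, c1=1)
macro 3: S0 reads c0=0 → after 2×micro: 0; S1 reads c0=0 → after 1×micro: 1 ⇒ (c0=0, c1=1)
macro 4: S0 reads c0=0 → after 2×micro: 0; S1 reads c0=0 → after 1×micro: 1 ⇒ (c0=0, c1=1)
macro 5: S0 reads c0=0 → after 2×micro: 0; S1 reads c0=0 → after 1×micro: 1 ⇒ (c0=0, c1=1)
macro 6: S0 reads c0=0 → after 2×micro: 0; S1 reads c0=0 → after 1×micro: 1 ⇒ (c0=0, c1=1)
macro 7: S0 reads c0=0 → after 2×micro: 0; S1 reads c0=0 → after 1×micro: 1 ⇒ (c0=0, c1=1)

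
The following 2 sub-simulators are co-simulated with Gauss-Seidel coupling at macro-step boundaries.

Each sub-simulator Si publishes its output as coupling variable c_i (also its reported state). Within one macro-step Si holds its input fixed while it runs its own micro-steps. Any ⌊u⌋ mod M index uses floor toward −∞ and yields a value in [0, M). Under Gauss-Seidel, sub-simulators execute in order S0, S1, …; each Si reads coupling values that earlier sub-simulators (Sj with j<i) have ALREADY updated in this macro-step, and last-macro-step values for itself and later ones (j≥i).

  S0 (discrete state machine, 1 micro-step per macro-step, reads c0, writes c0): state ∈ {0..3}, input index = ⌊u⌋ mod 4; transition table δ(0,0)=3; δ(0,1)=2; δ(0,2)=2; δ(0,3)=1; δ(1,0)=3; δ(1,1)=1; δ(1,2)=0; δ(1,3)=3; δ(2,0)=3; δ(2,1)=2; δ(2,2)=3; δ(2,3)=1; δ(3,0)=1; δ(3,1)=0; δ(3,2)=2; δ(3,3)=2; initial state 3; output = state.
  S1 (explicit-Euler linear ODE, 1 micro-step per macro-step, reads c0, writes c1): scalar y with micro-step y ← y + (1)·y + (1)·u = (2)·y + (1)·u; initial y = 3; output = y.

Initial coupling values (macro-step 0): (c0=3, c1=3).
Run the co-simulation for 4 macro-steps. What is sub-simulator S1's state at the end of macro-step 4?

macro 1: S0 reads c0=3 → after 1×micro: 2; S1 reads c0=2 → after 1×micro: 8 ⇒ (c0=2, c1=8)
macro 2: S0 reads c0=2 → after 1×micro: 3; S1 reads c0=3 → after 1×micro: 19 ⇒ (c0=3, c1=19)
macro 3: S0 reads c0=3 → after 1×micro: 2; S1 reads c0=2 → after 1×micro: 40 ⇒ (c0=2, c1=40)
macro 4: S0 reads c0=2 → after 1×micro: 3; S1 reads c0=3 → after 1×micro: 83 ⇒ (c0=3, c1=83)

S1 state at macro-step 4 = 83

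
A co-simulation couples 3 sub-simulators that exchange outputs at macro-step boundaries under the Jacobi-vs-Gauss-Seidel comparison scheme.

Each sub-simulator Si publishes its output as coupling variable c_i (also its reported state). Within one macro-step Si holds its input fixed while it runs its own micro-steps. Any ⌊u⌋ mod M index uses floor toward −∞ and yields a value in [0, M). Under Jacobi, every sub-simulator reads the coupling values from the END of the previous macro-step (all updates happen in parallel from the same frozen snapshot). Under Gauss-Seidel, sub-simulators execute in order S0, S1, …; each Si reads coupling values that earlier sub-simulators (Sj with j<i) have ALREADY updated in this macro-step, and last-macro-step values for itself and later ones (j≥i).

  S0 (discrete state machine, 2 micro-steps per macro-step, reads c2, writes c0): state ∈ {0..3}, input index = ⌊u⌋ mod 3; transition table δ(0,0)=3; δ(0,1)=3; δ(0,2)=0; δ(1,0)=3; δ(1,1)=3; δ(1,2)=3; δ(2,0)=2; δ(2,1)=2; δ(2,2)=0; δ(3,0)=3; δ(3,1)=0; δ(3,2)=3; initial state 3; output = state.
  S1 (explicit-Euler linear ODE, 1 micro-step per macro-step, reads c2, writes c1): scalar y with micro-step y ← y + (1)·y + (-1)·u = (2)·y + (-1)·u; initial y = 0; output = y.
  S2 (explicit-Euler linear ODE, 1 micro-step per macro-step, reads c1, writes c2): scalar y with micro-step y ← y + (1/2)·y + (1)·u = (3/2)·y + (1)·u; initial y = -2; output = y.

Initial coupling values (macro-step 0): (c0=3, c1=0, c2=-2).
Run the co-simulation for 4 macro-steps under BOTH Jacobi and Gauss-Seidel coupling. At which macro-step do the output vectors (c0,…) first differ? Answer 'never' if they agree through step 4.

first divergence at macro-step: 1

[Jacobi] macro 1: S0 reads c2=-2 → after 2×micro: 3; S1 reads c2=-2 → after 1×micro: 2; S2 reads c1=0 → after 1×micro: -3 ⇒ (c0=3, c1=2, c2=-3)
[Jacobi] macro 2: S0 reads c2=-3 → after 2×micro: 3; S1 reads c2=-3 → after 1×micro: 7; S2 reads c1=2 → after 1×micro: -5/2 ⇒ (c0=3, c1=7, c2=-5/2)
[Jacobi] macro 3: S0 reads c2=-5/2 → after 2×micro: 3; S1 reads c2=-5/2 → after 1×micro: 33/2; S2 reads c1=7 → after 1×micro: 13/4 ⇒ (c0=3, c1=33/2, c2=13/4)
[Jacobi] macro 4: S0 reads c2=13/4 → after 2×micro: 3; S1 reads c2=13/4 → after 1×micro: 119/4; S2 reads c1=33/2 → after 1×micro: 171/8 ⇒ (c0=3, c1=119/4, c2=171/8)
[Gauss-Seidel] macro 1: S0 reads c2=-2 → after 2×micro: 3; S1 reads c2=-2 → after 1×micro: 2; S2 reads c1=2 → after 1×micro: -1 ⇒ (c0=3, c1=2, c2=-1)
[Gauss-Seidel] macro 2: S0 reads c2=-1 → after 2×micro: 3; S1 reads c2=-1 → after 1×micro: 5; S2 reads c1=5 → after 1×micro: 7/2 ⇒ (c0=3, c1=5, c2=7/2)
[Gauss-Seidel] macro 3: S0 reads c2=7/2 → after 2×micro: 3; S1 reads c2=7/2 → after 1×micro: 13/2; S2 reads c1=13/2 → after 1×micro: 47/4 ⇒ (c0=3, c1=13/2, c2=47/4)
[Gauss-Seidel] macro 4: S0 reads c2=47/4 → after 2×micro: 3; S1 reads c2=47/4 → after 1×micro: 5/4; S2 reads c1=5/4 → after 1×micro: 151/8 ⇒ (c0=3, c1=5/4, c2=151/8)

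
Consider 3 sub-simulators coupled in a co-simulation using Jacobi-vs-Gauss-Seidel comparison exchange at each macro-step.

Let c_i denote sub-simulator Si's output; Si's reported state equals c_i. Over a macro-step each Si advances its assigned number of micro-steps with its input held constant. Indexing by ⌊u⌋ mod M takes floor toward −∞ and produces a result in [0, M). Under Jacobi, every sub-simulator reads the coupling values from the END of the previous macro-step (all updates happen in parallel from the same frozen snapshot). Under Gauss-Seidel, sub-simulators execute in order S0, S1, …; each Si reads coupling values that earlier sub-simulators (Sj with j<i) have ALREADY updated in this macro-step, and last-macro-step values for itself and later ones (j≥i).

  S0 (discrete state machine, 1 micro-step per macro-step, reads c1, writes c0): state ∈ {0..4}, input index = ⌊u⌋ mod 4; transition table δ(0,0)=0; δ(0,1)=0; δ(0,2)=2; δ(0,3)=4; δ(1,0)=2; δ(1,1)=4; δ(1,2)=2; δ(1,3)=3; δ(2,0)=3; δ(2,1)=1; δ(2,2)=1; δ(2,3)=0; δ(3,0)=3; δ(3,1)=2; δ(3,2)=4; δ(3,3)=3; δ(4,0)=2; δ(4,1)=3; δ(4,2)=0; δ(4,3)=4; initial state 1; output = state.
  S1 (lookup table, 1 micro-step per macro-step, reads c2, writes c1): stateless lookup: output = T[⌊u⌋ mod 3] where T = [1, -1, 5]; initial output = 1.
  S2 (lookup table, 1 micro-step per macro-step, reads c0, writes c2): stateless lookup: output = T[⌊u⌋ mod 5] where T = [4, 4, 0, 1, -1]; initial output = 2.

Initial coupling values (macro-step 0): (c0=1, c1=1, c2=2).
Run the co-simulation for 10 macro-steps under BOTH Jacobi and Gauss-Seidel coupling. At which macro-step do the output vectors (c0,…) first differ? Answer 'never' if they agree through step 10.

first divergence at macro-step: 1

[Jacobi] macro 1: S0 reads c1=1 → after 1×micro: 4; S1 reads c2=2 → after 1×micro: 5; S2 reads c0=1 → after 1×micro: 4 ⇒ (c0=4, c1=5, c2=4)
[Jacobi] macro 2: S0 reads c1=5 → after 1×micro: 3; S1 reads c2=4 → after 1×micro: -1; S2 reads c0=4 → after 1×micro: -1 ⇒ (c0=3, c1=-1, c2=-1)
[Jacobi] macro 3: S0 reads c1=-1 → after 1×micro: 3; S1 reads c2=-1 → after 1×micro: 5; S2 reads c0=3 → after 1×micro: 1 ⇒ (c0=3, c1=5, c2=1)
[Jacobi] macro 4: S0 reads c1=5 → after 1×micro: 2; S1 reads c2=1 → after 1×micro: -1; S2 reads c0=3 → after 1×micro: 1 ⇒ (c0=2, c1=-1, c2=1)
[Jacobi] macro 5: S0 reads c1=-1 → after 1×micro: 0; S1 reads c2=1 → after 1×micro: -1; S2 reads c0=2 → after 1×micro: 0 ⇒ (c0=0, c1=-1, c2=0)
[Jacobi] macro 6: S0 reads c1=-1 → after 1×micro: 4; S1 reads c2=0 → after 1×micro: 1; S2 reads c0=0 → after 1×micro: 4 ⇒ (c0=4, c1=1, c2=4)
[Jacobi] macro 7: S0 reads c1=1 → after 1×micro: 3; S1 reads c2=4 → after 1×micro: -1; S2 reads c0=4 → after 1×micro: -1 ⇒ (c0=3, c1=-1, c2=-1)
[Jacobi] macro 8: S0 reads c1=-1 → after 1×micro: 3; S1 reads c2=-1 → after 1×micro: 5; S2 reads c0=3 → after 1×micro: 1 ⇒ (c0=3, c1=5, c2=1)
[Jacobi] macro 9: S0 reads c1=5 → after 1×micro: 2; S1 reads c2=1 → after 1×micro: -1; S2 reads c0=3 → after 1×micro: 1 ⇒ (c0=2, c1=-1, c2=1)
[Jacobi] macro 10: S0 reads c1=-1 → after 1×micro: 0; S1 reads c2=1 → after 1×micro: -1; S2 reads c0=2 → after 1×micro: 0 ⇒ (c0=0, c1=-1, c2=0)
[Gauss-Seidel] macro 1: S0 reads c1=1 → after 1×micro: 4; S1 reads c2=2 → after 1×micro: 5; S2 reads c0=4 → after 1×micro: -1 ⇒ (c0=4, c1=5, c2=-1)
[Gauss-Seidel] macro 2: S0 reads c1=5 → after 1×micro: 3; S1 reads c2=-1 → after 1×micro: 5; S2 reads c0=3 → after 1×micro: 1 ⇒ (c0=3, c1=5, c2=1)
[Gauss-Seidel] macro 3: S0 reads c1=5 → after 1×micro: 2; S1 reads c2=1 → after 1×micro: -1; S2 reads c0=2 → after 1×micro: 0 ⇒ (c0=2, c1=-1, c2=0)
[Gauss-Seidel] macro 4: S0 reads c1=-1 → after 1×micro: 0; S1 reads c2=0 → after 1×micro: 1; S2 reads c0=0 → after 1×micro: 4 ⇒ (c0=0, c1=1, c2=4)
[Gauss-Seidel] macro 5: S0 reads c1=1 → after 1×micro: 0; S1 reads c2=4 → after 1×micro: -1; S2 reads c0=0 → after 1×micro: 4 ⇒ (c0=0, c1=-1, c2=4)
[Gauss-Seidel] macro 6: S0 reads c1=-1 → after 1×micro: 4; S1 reads c2=4 → after 1×micro: -1; S2 reads c0=4 → after 1×micro: -1 ⇒ (c0=4, c1=-1, c2=-1)
[Gauss-Seidel] macro 7: S0 reads c1=-1 → after 1×micro: 4; S1 reads c2=-1 → after 1×micro: 5; S2 reads c0=4 → after 1×micro: -1 ⇒ (c0=4, c1=5, c2=-1)
[Gauss-Seidel] macro 8: S0 reads c1=5 → after 1×micro: 3; S1 reads c2=-1 → after 1×micro: 5; S2 reads c0=3 → after 1×micro: 1 ⇒ (c0=3, c1=5, c2=1)
[Gauss-Seidel] macro 9: S0 reads c1=5 → after 1×micro: 2; S1 reads c2=1 → after 1×micro: -1; S2 reads c0=2 → after 1×micro: 0 ⇒ (c0=2, c1=-1, c2=0)
[Gauss-Seidel] macro 10: S0 reads c1=-1 → after 1×micro: 0; S1 reads c2=0 → after 1×micro: 1; S2 reads c0=0 → after 1×micro: 4 ⇒ (c0=0, c1=1, c2=4)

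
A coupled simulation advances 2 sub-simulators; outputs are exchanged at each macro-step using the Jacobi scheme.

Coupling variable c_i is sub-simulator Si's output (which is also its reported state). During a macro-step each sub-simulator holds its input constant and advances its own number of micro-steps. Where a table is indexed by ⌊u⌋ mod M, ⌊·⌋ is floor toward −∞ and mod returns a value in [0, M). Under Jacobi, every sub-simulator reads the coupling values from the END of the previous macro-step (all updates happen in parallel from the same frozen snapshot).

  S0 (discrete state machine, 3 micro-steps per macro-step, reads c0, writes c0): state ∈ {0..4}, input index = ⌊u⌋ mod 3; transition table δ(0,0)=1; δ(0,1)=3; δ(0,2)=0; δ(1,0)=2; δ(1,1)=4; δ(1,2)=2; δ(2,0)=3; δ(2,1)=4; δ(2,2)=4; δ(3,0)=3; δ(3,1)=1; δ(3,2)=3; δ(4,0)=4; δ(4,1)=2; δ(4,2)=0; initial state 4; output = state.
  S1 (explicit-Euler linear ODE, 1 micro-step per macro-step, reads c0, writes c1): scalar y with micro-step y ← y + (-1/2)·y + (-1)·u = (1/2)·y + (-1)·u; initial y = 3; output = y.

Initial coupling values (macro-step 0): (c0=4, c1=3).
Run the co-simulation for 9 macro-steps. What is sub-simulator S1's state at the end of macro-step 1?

S1 state at macro-step 1 = -5/2

macro 1: S0 reads c0=4 → after 3×micro: 2; S1 reads c0=4 → after 1×micro: -5/2 ⇒ (c0=2, c1=-5/2)
macro 2: S0 reads c0=2 → after 3×micro: 0; S1 reads c0=2 → after 1×micro: -13/4 ⇒ (c0=0, c1=-13/4)
macro 3: S0 reads c0=0 → after 3×micro: 3; S1 reads c0=0 → after 1×micro: -13/8 ⇒ (c0=3, c1=-13/8)
macro 4: S0 reads c0=3 → after 3×micro: 3; S1 reads c0=3 → after 1×micro: -61/16 ⇒ (c0=3, c1=-61/16)
macro 5: S0 reads c0=3 → after 3×micro: 3; S1 reads c0=3 → after 1×micro: -157/32 ⇒ (c0=3, c1=-157/32)
macro 6: S0 reads c0=3 → after 3×micro: 3; S1 reads c0=3 → after 1×micro: -349/64 ⇒ (c0=3, c1=-349/64)
macro 7: S0 reads c0=3 → after 3×micro: 3; S1 reads c0=3 → after 1×micro: -733/128 ⇒ (c0=3, c1=-733/128)
macro 8: S0 reads c0=3 → after 3×micro: 3; S1 reads c0=3 → after 1×micro: -1501/256 ⇒ (c0=3, c1=-1501/256)
macro 9: S0 reads c0=3 → after 3×micro: 3; S1 reads c0=3 → after 1×micro: -3037/512 ⇒ (c0=3, c1=-3037/512)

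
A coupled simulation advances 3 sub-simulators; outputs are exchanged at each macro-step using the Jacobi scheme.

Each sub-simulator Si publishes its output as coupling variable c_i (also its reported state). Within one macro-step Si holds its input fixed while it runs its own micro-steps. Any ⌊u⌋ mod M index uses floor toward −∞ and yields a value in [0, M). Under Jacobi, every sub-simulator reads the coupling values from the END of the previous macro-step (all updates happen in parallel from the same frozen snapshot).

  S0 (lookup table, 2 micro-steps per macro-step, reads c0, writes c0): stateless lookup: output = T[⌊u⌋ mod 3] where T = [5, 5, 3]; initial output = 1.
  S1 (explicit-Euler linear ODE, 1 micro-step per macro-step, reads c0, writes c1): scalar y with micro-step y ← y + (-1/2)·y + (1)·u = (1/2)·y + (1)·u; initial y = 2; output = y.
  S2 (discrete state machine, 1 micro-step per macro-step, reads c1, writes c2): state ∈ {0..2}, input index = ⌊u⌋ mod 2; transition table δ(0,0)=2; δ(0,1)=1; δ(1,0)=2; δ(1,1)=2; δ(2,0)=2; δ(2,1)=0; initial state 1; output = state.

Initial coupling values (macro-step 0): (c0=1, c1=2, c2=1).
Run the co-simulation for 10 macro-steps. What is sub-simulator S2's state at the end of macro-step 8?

macro 1: S0 reads c0=1 → after 2×micro: 5; S1 reads c0=1 → after 1×micro: 2; S2 reads c1=2 → after 1×micro: 2 ⇒ (c0=5, c1=2, c2=2)
macro 2: S0 reads c0=5 → after 2×micro: 3; S1 reads c0=5 → after 1×micro: 6; S2 reads c1=2 → after 1×micro: 2 ⇒ (c0=3, c1=6, c2=2)
macro 3: S0 reads c0=3 → after 2×micro: 5; S1 reads c0=3 → after 1×micro: 6; S2 reads c1=6 → after 1×micro: 2 ⇒ (c0=5, c1=6, c2=2)
macro 4: S0 reads c0=5 → after 2×micro: 3; S1 reads c0=5 → after 1×micro: 8; S2 reads c1=6 → after 1×micro: 2 ⇒ (c0=3, c1=8, c2=2)
macro 5: S0 reads c0=3 → after 2×micro: 5; S1 reads c0=3 → after 1×micro: 7; S2 reads c1=8 → after 1×micro: 2 ⇒ (c0=5, c1=7, c2=2)
macro 6: S0 reads c0=5 → after 2×micro: 3; S1 reads c0=5 → after 1×micro: 17/2; S2 reads c1=7 → after 1×micro: 0 ⇒ (c0=3, c1=17/2, c2=0)
macro 7: S0 reads c0=3 → after 2×micro: 5; S1 reads c0=3 → after 1×micro: 29/4; S2 reads c1=17/2 → after 1×micro: 2 ⇒ (c0=5, c1=29/4, c2=2)
macro 8: S0 reads c0=5 → after 2×micro: 3; S1 reads c0=5 → after 1×micro: 69/8; S2 reads c1=29/4 → after 1×micro: 0 ⇒ (c0=3, c1=69/8, c2=0)
macro 9: S0 reads c0=3 → after 2×micro: 5; S1 reads c0=3 → after 1×micro: 117/16; S2 reads c1=69/8 → after 1×micro: 2 ⇒ (c0=5, c1=117/16, c2=2)
macro 10: S0 reads c0=5 → after 2×micro: 3; S1 reads c0=5 → after 1×micro: 277/32; S2 reads c1=117/16 → after 1×micro: 0 ⇒ (c0=3, c1=277/32, c2=0)

S2 state at macro-step 8 = 0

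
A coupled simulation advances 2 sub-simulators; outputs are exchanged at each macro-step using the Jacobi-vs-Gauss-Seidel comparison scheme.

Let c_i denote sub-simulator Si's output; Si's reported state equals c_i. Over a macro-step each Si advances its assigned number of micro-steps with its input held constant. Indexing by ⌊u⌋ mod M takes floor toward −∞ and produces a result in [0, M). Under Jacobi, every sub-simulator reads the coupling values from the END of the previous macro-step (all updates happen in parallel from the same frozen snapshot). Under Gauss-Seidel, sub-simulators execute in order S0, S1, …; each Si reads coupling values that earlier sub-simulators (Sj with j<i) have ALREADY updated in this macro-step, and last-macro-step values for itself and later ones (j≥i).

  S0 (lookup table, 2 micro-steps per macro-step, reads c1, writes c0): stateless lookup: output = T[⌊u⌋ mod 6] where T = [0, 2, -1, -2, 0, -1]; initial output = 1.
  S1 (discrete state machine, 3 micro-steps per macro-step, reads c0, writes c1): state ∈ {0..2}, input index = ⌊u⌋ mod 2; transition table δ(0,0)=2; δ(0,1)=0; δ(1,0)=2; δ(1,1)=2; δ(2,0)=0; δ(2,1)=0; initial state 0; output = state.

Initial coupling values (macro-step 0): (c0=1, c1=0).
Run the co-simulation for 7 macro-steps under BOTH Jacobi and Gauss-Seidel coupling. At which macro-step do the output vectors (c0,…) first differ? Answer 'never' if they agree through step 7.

[Jacobi] macro 1: S0 reads c1=0 → after 2×micro: 0; S1 reads c0=1 → after 3×micro: 0 ⇒ (c0=0, c1=0)
[Jacobi] macro 2: S0 reads c1=0 → after 2×micro: 0; S1 reads c0=0 → after 3×micro: 2 ⇒ (c0=0, c1=2)
[Jacobi] macro 3: S0 reads c1=2 → after 2×micro: -1; S1 reads c0=0 → after 3×micro: 0 ⇒ (c0=-1, c1=0)
[Jacobi] macro 4: S0 reads c1=0 → after 2×micro: 0; S1 reads c0=-1 → after 3×micro: 0 ⇒ (c0=0, c1=0)
[Jacobi] macro 5: S0 reads c1=0 → after 2×micro: 0; S1 reads c0=0 → after 3×micro: 2 ⇒ (c0=0, c1=2)
[Jacobi] macro 6: S0 reads c1=2 → after 2×micro: -1; S1 reads c0=0 → after 3×micro: 0 ⇒ (c0=-1, c1=0)
[Jacobi] macro 7: S0 reads c1=0 → after 2×micro: 0; S1 reads c0=-1 → after 3×micro: 0 ⇒ (c0=0, c1=0)
[Gauss-Seidel] macro 1: S0 reads c1=0 → after 2×micro: 0; S1 reads c0=0 → after 3×micro: 2 ⇒ (c0=0, c1=2)
[Gauss-Seidel] macro 2: S0 reads c1=2 → after 2×micro: -1; S1 reads c0=-1 → after 3×micro: 0 ⇒ (c0=-1, c1=0)
[Gauss-Seidel] macro 3: S0 reads c1=0 → after 2×micro: 0; S1 reads c0=0 → after 3×micro: 2 ⇒ (c0=0, c1=2)
[Gauss-Seidel] macro 4: S0 reads c1=2 → after 2×micro: -1; S1 reads c0=-1 → after 3×micro: 0 ⇒ (c0=-1, c1=0)
[Gauss-Seidel] macro 5: S0 reads c1=0 → after 2×micro: 0; S1 reads c0=0 → after 3×micro: 2 ⇒ (c0=0, c1=2)
[Gauss-Seidel] macro 6: S0 reads c1=2 → after 2×micro: -1; S1 reads c0=-1 → after 3×micro: 0 ⇒ (c0=-1, c1=0)
[Gauss-Seidel] macro 7: S0 reads c1=0 → after 2×micro: 0; S1 reads c0=0 → after 3×micro: 2 ⇒ (c0=0, c1=2)

first divergence at macro-step: 1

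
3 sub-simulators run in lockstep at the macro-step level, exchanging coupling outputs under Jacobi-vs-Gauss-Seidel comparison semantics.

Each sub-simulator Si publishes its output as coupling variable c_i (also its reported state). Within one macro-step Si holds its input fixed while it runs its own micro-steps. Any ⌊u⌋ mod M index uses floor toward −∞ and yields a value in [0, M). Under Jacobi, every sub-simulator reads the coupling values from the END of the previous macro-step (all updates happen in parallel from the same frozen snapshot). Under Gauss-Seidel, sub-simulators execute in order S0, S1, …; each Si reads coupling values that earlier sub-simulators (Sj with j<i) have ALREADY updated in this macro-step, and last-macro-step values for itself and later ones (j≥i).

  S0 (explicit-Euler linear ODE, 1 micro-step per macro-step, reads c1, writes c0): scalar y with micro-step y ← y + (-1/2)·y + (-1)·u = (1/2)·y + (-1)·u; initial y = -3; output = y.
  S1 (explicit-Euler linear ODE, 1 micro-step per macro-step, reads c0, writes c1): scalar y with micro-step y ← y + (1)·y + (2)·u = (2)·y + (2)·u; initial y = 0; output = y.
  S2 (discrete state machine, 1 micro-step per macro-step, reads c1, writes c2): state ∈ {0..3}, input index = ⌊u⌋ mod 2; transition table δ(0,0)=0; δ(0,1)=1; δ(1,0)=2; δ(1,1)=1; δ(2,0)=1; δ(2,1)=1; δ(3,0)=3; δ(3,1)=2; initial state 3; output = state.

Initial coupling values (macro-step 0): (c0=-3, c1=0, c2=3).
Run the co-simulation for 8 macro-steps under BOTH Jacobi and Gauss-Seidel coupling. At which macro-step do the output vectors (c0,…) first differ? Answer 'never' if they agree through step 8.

[Jacobi] macro 1: S0 reads c1=0 → after 1×micro: -3/2; S1 reads c0=-3 → after 1×micro: -6; S2 reads c1=0 → after 1×micro: 3 ⇒ (c0=-3/2, c1=-6, c2=3)
[Jacobi] macro 2: S0 reads c1=-6 → after 1×micro: 21/4; S1 reads c0=-3/2 → after 1×micro: -15; S2 reads c1=-6 → after 1×micro: 3 ⇒ (c0=21/4, c1=-15, c2=3)
[Jacobi] macro 3: S0 reads c1=-15 → after 1×micro: 141/8; S1 reads c0=21/4 → after 1×micro: -39/2; S2 reads c1=-15 → after 1×micro: 2 ⇒ (c0=141/8, c1=-39/2, c2=2)
[Jacobi] macro 4: S0 reads c1=-39/2 → after 1×micro: 453/16; S1 reads c0=141/8 → after 1×micro: -15/4; S2 reads c1=-39/2 → after 1×micro: 1 ⇒ (c0=453/16, c1=-15/4, c2=1)
[Jacobi] macro 5: S0 reads c1=-15/4 → after 1×micro: 573/32; S1 reads c0=453/16 → after 1×micro: 393/8; S2 reads c1=-15/4 → after 1×micro: 2 ⇒ (c0=573/32, c1=393/8, c2=2)
[Jacobi] macro 6: S0 reads c1=393/8 → after 1×micro: -2571/64; S1 reads c0=573/32 → after 1×micro: 2145/16; S2 reads c1=393/8 → after 1×micro: 1 ⇒ (c0=-2571/64, c1=2145/16, c2=1)
[Jacobi] macro 7: S0 reads c1=2145/16 → after 1×micro: -19731/128; S1 reads c0=-2571/64 → after 1×micro: 6009/32; S2 reads c1=2145/16 → after 1×micro: 2 ⇒ (c0=-19731/128, c1=6009/32, c2=2)
[Jacobi] macro 8: S0 reads c1=6009/32 → after 1×micro: -67803/256; S1 reads c0=-19731/128 → after 1×micro: 4305/64; S2 reads c1=6009/32 → after 1×micro: 1 ⇒ (c0=-67803/256, c1=4305/64, c2=1)
[Gauss-Seidel] macro 1: S0 reads c1=0 → after 1×micro: -3/2; S1 reads c0=-3/2 → after 1×micro: -3; S2 reads c1=-3 → after 1×micro: 2 ⇒ (c0=-3/2, c1=-3, c2=2)
[Gauss-Seidel] macro 2: S0 reads c1=-3 → after 1×micro: 9/4; S1 reads c0=9/4 → after 1×micro: -3/2; S2 reads c1=-3/2 → after 1×micro: 1 ⇒ (c0=9/4, c1=-3/2, c2=1)
[Gauss-Seidel] macro 3: S0 reads c1=-3/2 → after 1×micro: 21/8; S1 reads c0=21/8 → after 1×micro: 9/4; S2 reads c1=9/4 → after 1×micro: 2 ⇒ (c0=21/8, c1=9/4, c2=2)
[Gauss-Seidel] macro 4: S0 reads c1=9/4 → after 1×micro: -15/16; S1 reads c0=-15/16 → after 1×micro: 21/8; S2 reads c1=21/8 → after 1×micro: 1 ⇒ (c0=-15/16, c1=21/8, c2=1)
[Gauss-Seidel] macro 5: S0 reads c1=21/8 → after 1×micro: -99/32; S1 reads c0=-99/32 → after 1×micro: -15/16; S2 reads c1=-15/16 → after 1×micro: 1 ⇒ (c0=-99/32, c1=-15/16, c2=1)
[Gauss-Seidel] macro 6: S0 reads c1=-15/16 → after 1×micro: -39/64; S1 reads c0=-39/64 → after 1×micro: -99/32; S2 reads c1=-99/32 → after 1×micro: 2 ⇒ (c0=-39/64, c1=-99/32, c2=2)
[Gauss-Seidel] macro 7: S0 reads c1=-99/32 → after 1×micro: 357/128; S1 reads c0=357/128 → after 1×micro: -39/64; S2 reads c1=-39/64 → after 1×micro: 1 ⇒ (c0=357/128, c1=-39/64, c2=1)
[Gauss-Seidel] macro 8: S0 reads c1=-39/64 → after 1×micro: 513/256; S1 reads c0=513/256 → after 1×micro: 357/128; S2 reads c1=357/128 → after 1×micro: 2 ⇒ (c0=513/256, c1=357/128, c2=2)

first divergence at macro-step: 1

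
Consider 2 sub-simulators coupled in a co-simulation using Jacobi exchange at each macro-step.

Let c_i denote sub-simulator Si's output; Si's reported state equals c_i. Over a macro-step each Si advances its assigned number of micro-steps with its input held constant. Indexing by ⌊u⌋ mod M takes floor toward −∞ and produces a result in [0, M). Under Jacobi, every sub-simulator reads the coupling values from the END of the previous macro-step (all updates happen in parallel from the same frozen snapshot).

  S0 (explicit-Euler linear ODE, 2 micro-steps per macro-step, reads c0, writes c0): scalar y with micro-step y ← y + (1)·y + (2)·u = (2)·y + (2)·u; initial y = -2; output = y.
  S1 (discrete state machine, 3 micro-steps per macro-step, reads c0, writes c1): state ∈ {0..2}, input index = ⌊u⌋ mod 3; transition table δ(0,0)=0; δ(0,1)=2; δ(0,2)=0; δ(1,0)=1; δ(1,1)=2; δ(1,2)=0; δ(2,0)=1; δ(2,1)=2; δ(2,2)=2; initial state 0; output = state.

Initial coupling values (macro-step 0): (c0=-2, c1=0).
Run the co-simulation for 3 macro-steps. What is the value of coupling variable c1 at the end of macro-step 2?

c1 at macro-step 2 = 2

macro 1: S0 reads c0=-2 → after 2×micro: -20; S1 reads c0=-2 → after 3×micro: 2 ⇒ (c0=-20, c1=2)
macro 2: S0 reads c0=-20 → after 2×micro: -200; S1 reads c0=-20 → after 3×micro: 2 ⇒ (c0=-200, c1=2)
macro 3: S0 reads c0=-200 → after 2×micro: -2000; S1 reads c0=-200 → after 3×micro: 2 ⇒ (c0=-2000, c1=2)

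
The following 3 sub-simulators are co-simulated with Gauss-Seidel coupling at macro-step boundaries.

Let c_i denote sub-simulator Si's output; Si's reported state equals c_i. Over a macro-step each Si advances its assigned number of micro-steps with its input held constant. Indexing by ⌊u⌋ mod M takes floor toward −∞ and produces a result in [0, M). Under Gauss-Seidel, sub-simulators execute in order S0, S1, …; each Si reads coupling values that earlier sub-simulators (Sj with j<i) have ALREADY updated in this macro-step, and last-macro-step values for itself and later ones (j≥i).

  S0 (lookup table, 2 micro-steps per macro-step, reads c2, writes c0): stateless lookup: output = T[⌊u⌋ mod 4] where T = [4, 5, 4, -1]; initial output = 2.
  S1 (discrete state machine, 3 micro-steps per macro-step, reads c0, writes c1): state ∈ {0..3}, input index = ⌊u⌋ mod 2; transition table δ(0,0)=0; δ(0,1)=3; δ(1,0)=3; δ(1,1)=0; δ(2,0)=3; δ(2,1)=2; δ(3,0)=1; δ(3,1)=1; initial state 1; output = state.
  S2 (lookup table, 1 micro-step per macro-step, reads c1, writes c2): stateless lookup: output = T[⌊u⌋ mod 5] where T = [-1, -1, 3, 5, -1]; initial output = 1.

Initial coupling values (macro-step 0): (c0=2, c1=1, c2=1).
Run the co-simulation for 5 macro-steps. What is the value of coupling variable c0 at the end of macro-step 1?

macro 1: S0 reads c2=1 → after 2×micro: 5; S1 reads c0=5 → after 3×micro: 1; S2 reads c1=1 → after 1×micro: -1 ⇒ (c0=5, c1=1, c2=-1)
macro 2: S0 reads c2=-1 → after 2×micro: -1; S1 reads c0=-1 → after 3×micro: 1; S2 reads c1=1 → after 1×micro: -1 ⇒ (c0=-1, c1=1, c2=-1)
macro 3: S0 reads c2=-1 → after 2×micro: -1; S1 reads c0=-1 → after 3×micro: 1; S2 reads c1=1 → after 1×micro: -1 ⇒ (c0=-1, c1=1, c2=-1)
macro 4: S0 reads c2=-1 → after 2×micro: -1; S1 reads c0=-1 → after 3×micro: 1; S2 reads c1=1 → after 1×micro: -1 ⇒ (c0=-1, c1=1, c2=-1)
macro 5: S0 reads c2=-1 → after 2×micro: -1; S1 reads c0=-1 → after 3×micro: 1; S2 reads c1=1 → after 1×micro: -1 ⇒ (c0=-1, c1=1, c2=-1)

c0 at macro-step 1 = 5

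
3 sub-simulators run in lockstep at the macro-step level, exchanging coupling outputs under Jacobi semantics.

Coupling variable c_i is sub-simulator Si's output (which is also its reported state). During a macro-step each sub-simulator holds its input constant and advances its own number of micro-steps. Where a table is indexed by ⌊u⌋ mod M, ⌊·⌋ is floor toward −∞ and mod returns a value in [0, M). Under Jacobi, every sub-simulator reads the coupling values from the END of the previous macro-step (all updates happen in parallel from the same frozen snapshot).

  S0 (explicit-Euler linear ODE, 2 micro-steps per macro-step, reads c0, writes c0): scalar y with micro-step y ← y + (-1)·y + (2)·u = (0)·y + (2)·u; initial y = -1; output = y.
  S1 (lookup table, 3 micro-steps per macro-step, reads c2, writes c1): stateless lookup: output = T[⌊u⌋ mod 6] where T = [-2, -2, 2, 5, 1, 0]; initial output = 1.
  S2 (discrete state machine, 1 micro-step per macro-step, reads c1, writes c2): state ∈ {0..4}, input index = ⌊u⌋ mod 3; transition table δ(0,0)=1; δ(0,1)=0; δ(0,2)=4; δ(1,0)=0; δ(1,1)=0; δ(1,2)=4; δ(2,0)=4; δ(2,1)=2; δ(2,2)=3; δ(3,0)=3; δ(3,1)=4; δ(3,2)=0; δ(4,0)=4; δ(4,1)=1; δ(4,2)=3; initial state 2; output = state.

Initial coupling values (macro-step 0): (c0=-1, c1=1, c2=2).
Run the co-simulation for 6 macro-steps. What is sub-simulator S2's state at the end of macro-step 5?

macro 1: S0 reads c0=-1 → after 2×micro: -2; S1 reads c2=2 → after 3×micro: 2; S2 reads c1=1 → after 1×micro: 2 ⇒ (c0=-2, c1=2, c2=2)
macro 2: S0 reads c0=-2 → after 2×micro: -4; S1 reads c2=2 → after 3×micro: 2; S2 reads c1=2 → after 1×micro: 3 ⇒ (c0=-4, c1=2, c2=3)
macro 3: S0 reads c0=-4 → after 2×micro: -8; S1 reads c2=3 → after 3×micro: 5; S2 reads c1=2 → after 1×micro: 0 ⇒ (c0=-8, c1=5, c2=0)
macro 4: S0 reads c0=-8 → after 2×micro: -16; S1 reads c2=0 → after 3×micro: -2; S2 reads c1=5 → after 1×micro: 4 ⇒ (c0=-16, c1=-2, c2=4)
macro 5: S0 reads c0=-16 → after 2×micro: -32; S1 reads c2=4 → after 3×micro: 1; S2 reads c1=-2 → after 1×micro: 1 ⇒ (c0=-32, c1=1, c2=1)
macro 6: S0 reads c0=-32 → after 2×micro: -64; S1 reads c2=1 → after 3×micro: -2; S2 reads c1=1 → after 1×micro: 0 ⇒ (c0=-64, c1=-2, c2=0)

S2 state at macro-step 5 = 1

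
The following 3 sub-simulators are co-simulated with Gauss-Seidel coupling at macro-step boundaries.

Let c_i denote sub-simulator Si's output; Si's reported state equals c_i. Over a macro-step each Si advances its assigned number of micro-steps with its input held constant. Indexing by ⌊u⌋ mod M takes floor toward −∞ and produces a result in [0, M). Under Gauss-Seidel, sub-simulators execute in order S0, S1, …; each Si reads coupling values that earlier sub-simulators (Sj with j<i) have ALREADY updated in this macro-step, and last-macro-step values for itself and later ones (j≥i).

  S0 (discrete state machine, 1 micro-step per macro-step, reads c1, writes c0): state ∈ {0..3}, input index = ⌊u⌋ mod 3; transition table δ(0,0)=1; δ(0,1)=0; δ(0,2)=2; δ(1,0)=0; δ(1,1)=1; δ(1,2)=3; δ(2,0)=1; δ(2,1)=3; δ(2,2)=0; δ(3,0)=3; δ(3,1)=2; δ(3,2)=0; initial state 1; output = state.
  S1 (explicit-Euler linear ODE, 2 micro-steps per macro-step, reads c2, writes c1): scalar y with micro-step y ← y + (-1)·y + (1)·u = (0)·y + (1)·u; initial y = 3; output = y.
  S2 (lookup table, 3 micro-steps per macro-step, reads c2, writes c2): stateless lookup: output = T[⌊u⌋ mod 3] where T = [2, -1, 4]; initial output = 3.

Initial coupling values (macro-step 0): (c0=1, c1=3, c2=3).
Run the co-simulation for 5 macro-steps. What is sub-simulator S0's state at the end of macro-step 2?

macro 1: S0 reads c1=3 → after 1×micro: 0; S1 reads c2=3 → after 2×micro: 3; S2 reads c2=3 → after 3×micro: 2 ⇒ (c0=0, c1=3, c2=2)
macro 2: S0 reads c1=3 → after 1×micro: 1; S1 reads c2=2 → after 2×micro: 2; S2 reads c2=2 → after 3×micro: 4 ⇒ (c0=1, c1=2, c2=4)
macro 3: S0 reads c1=2 → after 1×micro: 3; S1 reads c2=4 → after 2×micro: 4; S2 reads c2=4 → after 3×micro: -1 ⇒ (c0=3, c1=4, c2=-1)
macro 4: S0 reads c1=4 → after 1×micro: 2; S1 reads c2=-1 → after 2×micro: -1; S2 reads c2=-1 → after 3×micro: 4 ⇒ (c0=2, c1=-1, c2=4)
macro 5: S0 reads c1=-1 → after 1×micro: 0; S1 reads c2=4 → after 2×micro: 4; S2 reads c2=4 → after 3×micro: -1 ⇒ (c0=0, c1=4, c2=-1)

S0 state at macro-step 2 = 1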